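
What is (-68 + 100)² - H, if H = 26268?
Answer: -25244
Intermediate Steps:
(-68 + 100)² - H = (-68 + 100)² - 1*26268 = 32² - 26268 = 1024 - 26268 = -25244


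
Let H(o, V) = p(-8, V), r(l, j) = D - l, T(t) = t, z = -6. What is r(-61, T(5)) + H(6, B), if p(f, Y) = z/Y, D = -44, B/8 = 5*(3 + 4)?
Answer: 2377/140 ≈ 16.979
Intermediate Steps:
B = 280 (B = 8*(5*(3 + 4)) = 8*(5*7) = 8*35 = 280)
p(f, Y) = -6/Y
r(l, j) = -44 - l
H(o, V) = -6/V
r(-61, T(5)) + H(6, B) = (-44 - 1*(-61)) - 6/280 = (-44 + 61) - 6*1/280 = 17 - 3/140 = 2377/140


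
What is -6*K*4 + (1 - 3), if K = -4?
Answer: 94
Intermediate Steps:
-6*K*4 + (1 - 3) = -(-24)*4 + (1 - 3) = -6*(-16) - 2 = 96 - 2 = 94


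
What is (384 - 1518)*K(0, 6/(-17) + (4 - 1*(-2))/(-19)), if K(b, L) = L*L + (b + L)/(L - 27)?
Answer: -18458988912/34532899 ≈ -534.53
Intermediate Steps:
K(b, L) = L² + (L + b)/(-27 + L)
(384 - 1518)*K(0, 6/(-17) + (4 - 1*(-2))/(-19)) = (384 - 1518)*(((6/(-17) + (4 - 1*(-2))/(-19)) + 0 + (6/(-17) + (4 - 1*(-2))/(-19))³ - 27*(6/(-17) + (4 - 1*(-2))/(-19))²)/(-27 + (6/(-17) + (4 - 1*(-2))/(-19)))) = -1134*((6*(-1/17) + (4 + 2)*(-1/19)) + 0 + (6*(-1/17) + (4 + 2)*(-1/19))³ - 27*(6*(-1/17) + (4 + 2)*(-1/19))²)/(-27 + (6*(-1/17) + (4 + 2)*(-1/19))) = -1134*((-6/17 + 6*(-1/19)) + 0 + (-6/17 + 6*(-1/19))³ - 27*(-6/17 + 6*(-1/19))²)/(-27 + (-6/17 + 6*(-1/19))) = -1134*((-6/17 - 6/19) + 0 + (-6/17 - 6/19)³ - 27*(-6/17 - 6/19)²)/(-27 + (-6/17 - 6/19)) = -1134*(-216/323 + 0 + (-216/323)³ - 27*(-216/323)²)/(-27 - 216/323) = -1134*(-216/323 + 0 - 10077696/33698267 - 27*46656/104329)/(-8937/323) = -(-13566)*(-216/323 + 0 - 10077696/33698267 - 1259712/104329)/331 = -(-13566)*(-439499736)/(331*33698267) = -1134*16277768/34532899 = -18458988912/34532899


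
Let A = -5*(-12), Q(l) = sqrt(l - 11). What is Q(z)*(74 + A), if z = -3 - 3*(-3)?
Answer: 134*I*sqrt(5) ≈ 299.63*I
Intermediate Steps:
z = 6 (z = -3 + 9 = 6)
Q(l) = sqrt(-11 + l)
A = 60
Q(z)*(74 + A) = sqrt(-11 + 6)*(74 + 60) = sqrt(-5)*134 = (I*sqrt(5))*134 = 134*I*sqrt(5)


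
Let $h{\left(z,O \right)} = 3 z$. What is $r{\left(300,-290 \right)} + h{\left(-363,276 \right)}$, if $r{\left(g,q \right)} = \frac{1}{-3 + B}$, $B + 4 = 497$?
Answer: $- \frac{533609}{490} \approx -1089.0$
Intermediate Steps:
$B = 493$ ($B = -4 + 497 = 493$)
$r{\left(g,q \right)} = \frac{1}{490}$ ($r{\left(g,q \right)} = \frac{1}{-3 + 493} = \frac{1}{490}$)
$r{\left(300,-290 \right)} + h{\left(-363,276 \right)} = \frac{1}{490} + 3 \left(-363\right) = \frac{1}{490} - 1089 = - \frac{533609}{490}$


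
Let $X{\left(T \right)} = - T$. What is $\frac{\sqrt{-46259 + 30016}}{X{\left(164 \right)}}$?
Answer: $- \frac{i \sqrt{16243}}{164} \approx - 0.77712 i$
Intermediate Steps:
$\frac{\sqrt{-46259 + 30016}}{X{\left(164 \right)}} = \frac{\sqrt{-46259 + 30016}}{\left(-1\right) 164} = \frac{\sqrt{-16243}}{-164} = i \sqrt{16243} \left(- \frac{1}{164}\right) = - \frac{i \sqrt{16243}}{164}$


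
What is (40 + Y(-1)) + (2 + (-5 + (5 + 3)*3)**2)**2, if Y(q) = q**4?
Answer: 131810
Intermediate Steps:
(40 + Y(-1)) + (2 + (-5 + (5 + 3)*3)**2)**2 = (40 + (-1)**4) + (2 + (-5 + (5 + 3)*3)**2)**2 = (40 + 1) + (2 + (-5 + 8*3)**2)**2 = 41 + (2 + (-5 + 24)**2)**2 = 41 + (2 + 19**2)**2 = 41 + (2 + 361)**2 = 41 + 363**2 = 41 + 131769 = 131810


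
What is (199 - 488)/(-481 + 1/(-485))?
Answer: 140165/233286 ≈ 0.60083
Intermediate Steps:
(199 - 488)/(-481 + 1/(-485)) = -289/(-481 - 1/485) = -289/(-233286/485) = -289*(-485/233286) = 140165/233286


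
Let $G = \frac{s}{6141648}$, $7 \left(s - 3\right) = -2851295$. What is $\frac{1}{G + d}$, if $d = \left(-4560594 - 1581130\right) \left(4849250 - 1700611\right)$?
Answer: $- \frac{21495768}{415686703123683318085} \approx -5.1711 \cdot 10^{-14}$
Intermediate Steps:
$s = - \frac{2851274}{7}$ ($s = 3 + \frac{1}{7} \left(-2851295\right) = 3 - \frac{2851295}{7} = - \frac{2851274}{7} \approx -4.0733 \cdot 10^{5}$)
$d = -19338071713636$ ($d = \left(-6141724\right) 3148639 = -19338071713636$)
$G = - \frac{1425637}{21495768}$ ($G = - \frac{2851274}{7 \cdot 6141648} = \left(- \frac{2851274}{7}\right) \frac{1}{6141648} = - \frac{1425637}{21495768} \approx -0.066322$)
$\frac{1}{G + d} = \frac{1}{- \frac{1425637}{21495768} - 19338071713636} = \frac{1}{- \frac{415686703123683318085}{21495768}} = - \frac{21495768}{415686703123683318085}$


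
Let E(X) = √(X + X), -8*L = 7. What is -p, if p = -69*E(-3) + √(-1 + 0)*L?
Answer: I*(7 + 552*√6)/8 ≈ 169.89*I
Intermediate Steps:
L = -7/8 (L = -⅛*7 = -7/8 ≈ -0.87500)
E(X) = √2*√X (E(X) = √(2*X) = √2*√X)
p = -7*I/8 - 69*I*√6 (p = -69*√2*√(-3) + √(-1 + 0)*(-7/8) = -69*√2*I*√3 + √(-1)*(-7/8) = -69*I*√6 + I*(-7/8) = -69*I*√6 - 7*I/8 = -7*I/8 - 69*I*√6 ≈ -169.89*I)
-p = -I*(-7 - 552*√6)/8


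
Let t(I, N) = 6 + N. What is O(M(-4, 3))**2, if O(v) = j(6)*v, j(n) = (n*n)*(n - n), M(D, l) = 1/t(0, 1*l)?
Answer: 0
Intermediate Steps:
M(D, l) = 1/(6 + l) (M(D, l) = 1/(6 + 1*l) = 1/(6 + l))
j(n) = 0 (j(n) = n**2*0 = 0)
O(v) = 0 (O(v) = 0*v = 0)
O(M(-4, 3))**2 = 0**2 = 0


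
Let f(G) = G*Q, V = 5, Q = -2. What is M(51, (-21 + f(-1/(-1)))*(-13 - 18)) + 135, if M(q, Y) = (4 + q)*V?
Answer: 410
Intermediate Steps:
f(G) = -2*G (f(G) = G*(-2) = -2*G)
M(q, Y) = 20 + 5*q (M(q, Y) = (4 + q)*5 = 20 + 5*q)
M(51, (-21 + f(-1/(-1)))*(-13 - 18)) + 135 = (20 + 5*51) + 135 = (20 + 255) + 135 = 275 + 135 = 410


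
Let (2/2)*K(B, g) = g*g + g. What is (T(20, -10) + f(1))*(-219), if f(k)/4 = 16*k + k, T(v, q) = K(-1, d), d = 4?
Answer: -19272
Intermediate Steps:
K(B, g) = g + g² (K(B, g) = g*g + g = g² + g = g + g²)
T(v, q) = 20 (T(v, q) = 4*(1 + 4) = 4*5 = 20)
f(k) = 68*k (f(k) = 4*(16*k + k) = 4*(17*k) = 68*k)
(T(20, -10) + f(1))*(-219) = (20 + 68*1)*(-219) = (20 + 68)*(-219) = 88*(-219) = -19272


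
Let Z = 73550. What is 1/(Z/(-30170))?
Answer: -3017/7355 ≈ -0.41020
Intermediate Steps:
1/(Z/(-30170)) = 1/(73550/(-30170)) = 1/(73550*(-1/30170)) = 1/(-7355/3017) = -3017/7355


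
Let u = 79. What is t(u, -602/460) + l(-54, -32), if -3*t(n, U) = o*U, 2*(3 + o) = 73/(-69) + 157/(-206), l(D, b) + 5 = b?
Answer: -151844899/3923064 ≈ -38.706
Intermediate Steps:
l(D, b) = -5 + b
o = -111155/28428 (o = -3 + (73/(-69) + 157/(-206))/2 = -3 + (73*(-1/69) + 157*(-1/206))/2 = -3 + (-73/69 - 157/206)/2 = -3 + (½)*(-25871/14214) = -3 - 25871/28428 = -111155/28428 ≈ -3.9101)
t(n, U) = 111155*U/85284 (t(n, U) = -(-111155)*U/85284 = 111155*U/85284)
t(u, -602/460) + l(-54, -32) = 111155*(-602/460)/85284 + (-5 - 32) = 111155*(-602*1/460)/85284 - 37 = (111155/85284)*(-301/230) - 37 = -6691531/3923064 - 37 = -151844899/3923064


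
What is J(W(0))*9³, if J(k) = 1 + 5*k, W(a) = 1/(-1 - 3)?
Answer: -729/4 ≈ -182.25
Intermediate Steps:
W(a) = -¼ (W(a) = 1/(-4) = -¼)
J(W(0))*9³ = (1 + 5*(-¼))*9³ = (1 - 5/4)*729 = -¼*729 = -729/4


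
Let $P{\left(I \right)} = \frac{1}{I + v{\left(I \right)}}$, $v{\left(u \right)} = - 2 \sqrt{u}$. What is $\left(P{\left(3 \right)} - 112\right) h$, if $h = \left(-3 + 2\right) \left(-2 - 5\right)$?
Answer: $-791 - \frac{14 \sqrt{3}}{3} \approx -799.08$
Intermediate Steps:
$P{\left(I \right)} = \frac{1}{I - 2 \sqrt{I}}$
$h = 7$ ($h = - (-2 - 5) = \left(-1\right) \left(-7\right) = 7$)
$\left(P{\left(3 \right)} - 112\right) h = \left(\frac{1}{3 - 2 \sqrt{3}} - 112\right) 7 = \left(-112 + \frac{1}{3 - 2 \sqrt{3}}\right) 7 = -784 + \frac{7}{3 - 2 \sqrt{3}}$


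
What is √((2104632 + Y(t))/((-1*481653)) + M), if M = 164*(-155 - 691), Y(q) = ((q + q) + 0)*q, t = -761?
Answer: I*√3576526484125002/160551 ≈ 372.49*I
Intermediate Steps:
Y(q) = 2*q² (Y(q) = (2*q + 0)*q = (2*q)*q = 2*q²)
M = -138744 (M = 164*(-846) = -138744)
√((2104632 + Y(t))/((-1*481653)) + M) = √((2104632 + 2*(-761)²)/((-1*481653)) - 138744) = √((2104632 + 2*579121)/(-481653) - 138744) = √((2104632 + 1158242)*(-1/481653) - 138744) = √(3262874*(-1/481653) - 138744) = √(-3262874/481653 - 138744) = √(-66829726706/481653) = I*√3576526484125002/160551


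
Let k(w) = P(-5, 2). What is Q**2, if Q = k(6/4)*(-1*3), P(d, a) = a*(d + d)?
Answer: 3600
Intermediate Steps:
P(d, a) = 2*a*d (P(d, a) = a*(2*d) = 2*a*d)
k(w) = -20 (k(w) = 2*2*(-5) = -20)
Q = 60 (Q = -(-20)*3 = -20*(-3) = 60)
Q**2 = 60**2 = 3600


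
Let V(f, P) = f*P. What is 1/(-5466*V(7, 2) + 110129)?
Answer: 1/33605 ≈ 2.9757e-5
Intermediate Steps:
V(f, P) = P*f
1/(-5466*V(7, 2) + 110129) = 1/(-10932*7 + 110129) = 1/(-5466*14 + 110129) = 1/(-76524 + 110129) = 1/33605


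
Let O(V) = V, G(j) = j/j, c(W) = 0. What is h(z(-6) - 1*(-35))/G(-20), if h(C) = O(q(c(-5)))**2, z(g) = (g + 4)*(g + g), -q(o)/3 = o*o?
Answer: 0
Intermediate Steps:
q(o) = -3*o**2 (q(o) = -3*o*o = -3*o**2)
G(j) = 1
z(g) = 2*g*(4 + g) (z(g) = (4 + g)*(2*g) = 2*g*(4 + g))
h(C) = 0 (h(C) = (-3*0**2)**2 = (-3*0)**2 = 0**2 = 0)
h(z(-6) - 1*(-35))/G(-20) = 0/1 = 0*1 = 0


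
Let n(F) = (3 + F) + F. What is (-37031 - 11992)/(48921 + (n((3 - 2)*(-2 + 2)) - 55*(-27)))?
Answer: -5447/5601 ≈ -0.97250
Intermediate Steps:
n(F) = 3 + 2*F
(-37031 - 11992)/(48921 + (n((3 - 2)*(-2 + 2)) - 55*(-27))) = (-37031 - 11992)/(48921 + ((3 + 2*((3 - 2)*(-2 + 2))) - 55*(-27))) = -49023/(48921 + ((3 + 2*(1*0)) + 1485)) = -49023/(48921 + ((3 + 2*0) + 1485)) = -49023/(48921 + ((3 + 0) + 1485)) = -49023/(48921 + (3 + 1485)) = -49023/(48921 + 1488) = -49023/50409 = -49023*1/50409 = -5447/5601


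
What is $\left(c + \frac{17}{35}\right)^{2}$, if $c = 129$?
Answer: $\frac{20539024}{1225} \approx 16767.0$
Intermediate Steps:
$\left(c + \frac{17}{35}\right)^{2} = \left(129 + \frac{17}{35}\right)^{2} = \left(\frac{4532}{35}\right)^{2} = \frac{20539024}{1225}$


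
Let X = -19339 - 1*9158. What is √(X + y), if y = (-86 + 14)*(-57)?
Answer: I*√24393 ≈ 156.18*I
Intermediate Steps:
X = -28497 (X = -19339 - 9158 = -28497)
y = 4104 (y = -72*(-57) = 4104)
√(X + y) = √(-28497 + 4104) = √(-24393) = I*√24393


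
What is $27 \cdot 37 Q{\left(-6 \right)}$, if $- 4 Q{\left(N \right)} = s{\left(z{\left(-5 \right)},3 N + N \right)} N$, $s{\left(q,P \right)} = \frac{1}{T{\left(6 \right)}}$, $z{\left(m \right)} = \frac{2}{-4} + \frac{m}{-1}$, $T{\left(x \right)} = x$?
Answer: $\frac{999}{4} \approx 249.75$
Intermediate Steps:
$z{\left(m \right)} = - \frac{1}{2} - m$ ($z{\left(m \right)} = 2 \left(- \frac{1}{4}\right) + m \left(-1\right) = - \frac{1}{2} - m$)
$s{\left(q,P \right)} = \frac{1}{6}$
$Q{\left(N \right)} = - \frac{N}{24}$ ($Q{\left(N \right)} = - \frac{\frac{1}{6} N}{4} = - \frac{N}{24}$)
$27 \cdot 37 Q{\left(-6 \right)} = 27 \cdot 37 \left(\left(- \frac{1}{24}\right) \left(-6\right)\right) = 999 \cdot \frac{1}{4} = \frac{999}{4}$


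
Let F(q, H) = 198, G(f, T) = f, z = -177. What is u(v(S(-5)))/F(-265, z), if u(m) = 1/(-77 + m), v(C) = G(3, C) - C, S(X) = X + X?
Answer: -1/12672 ≈ -7.8914e-5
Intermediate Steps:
S(X) = 2*X
v(C) = 3 - C
u(v(S(-5)))/F(-265, z) = 1/(-77 + (3 - 2*(-5))*198) = (1/198)/(-77 + (3 - 1*(-10))) = (1/198)/(-77 + (3 + 10)) = (1/198)/(-77 + 13) = (1/198)/(-64) = -1/64*1/198 = -1/12672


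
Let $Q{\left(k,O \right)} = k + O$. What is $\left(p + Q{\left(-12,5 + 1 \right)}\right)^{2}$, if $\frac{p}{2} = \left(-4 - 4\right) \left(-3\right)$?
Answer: $1764$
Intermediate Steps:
$Q{\left(k,O \right)} = O + k$
$p = 48$ ($p = 2 \left(-4 - 4\right) \left(-3\right) = 2 \left(\left(-8\right) \left(-3\right)\right) = 2 \cdot 24 = 48$)
$\left(p + Q{\left(-12,5 + 1 \right)}\right)^{2} = \left(48 + \left(\left(5 + 1\right) - 12\right)\right)^{2} = \left(48 + \left(6 - 12\right)\right)^{2} = \left(48 - 6\right)^{2} = 42^{2} = 1764$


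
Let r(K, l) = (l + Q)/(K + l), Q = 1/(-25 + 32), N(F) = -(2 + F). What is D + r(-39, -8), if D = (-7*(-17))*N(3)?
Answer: -195700/329 ≈ -594.83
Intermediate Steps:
N(F) = -2 - F
Q = ⅐ (Q = 1/7 = ⅐ ≈ 0.14286)
r(K, l) = (⅐ + l)/(K + l) (r(K, l) = (l + ⅐)/(K + l) = (⅐ + l)/(K + l))
D = -595 (D = (-7*(-17))*(-2 - 1*3) = 119*(-2 - 3) = 119*(-5) = -595)
D + r(-39, -8) = -595 + (⅐ - 8)/(-39 - 8) = -595 - 55/7/(-47) = -595 - 1/47*(-55/7) = -595 + 55/329 = -195700/329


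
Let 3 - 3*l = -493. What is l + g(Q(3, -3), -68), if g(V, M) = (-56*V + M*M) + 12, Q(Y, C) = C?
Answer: 14908/3 ≈ 4969.3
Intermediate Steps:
l = 496/3 (l = 1 - 1/3*(-493) = 1 + 493/3 = 496/3 ≈ 165.33)
g(V, M) = 12 + M**2 - 56*V (g(V, M) = (-56*V + M**2) + 12 = (M**2 - 56*V) + 12 = 12 + M**2 - 56*V)
l + g(Q(3, -3), -68) = 496/3 + (12 + (-68)**2 - 56*(-3)) = 496/3 + (12 + 4624 + 168) = 496/3 + 4804 = 14908/3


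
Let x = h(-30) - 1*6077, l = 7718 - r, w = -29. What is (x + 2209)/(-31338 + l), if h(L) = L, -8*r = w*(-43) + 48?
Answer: 31184/187665 ≈ 0.16617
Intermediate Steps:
r = -1295/8 (r = -(-29*(-43) + 48)/8 = -(1247 + 48)/8 = -⅛*1295 = -1295/8 ≈ -161.88)
l = 63039/8 (l = 7718 - 1*(-1295/8) = 7718 + 1295/8 = 63039/8 ≈ 7879.9)
x = -6107 (x = -30 - 1*6077 = -30 - 6077 = -6107)
(x + 2209)/(-31338 + l) = (-6107 + 2209)/(-31338 + 63039/8) = -3898/(-187665/8) = -3898*(-8/187665) = 31184/187665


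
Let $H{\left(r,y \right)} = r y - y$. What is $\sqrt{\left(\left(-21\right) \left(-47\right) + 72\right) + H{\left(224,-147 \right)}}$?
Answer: $i \sqrt{31722} \approx 178.11 i$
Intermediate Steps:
$H{\left(r,y \right)} = - y + r y$
$\sqrt{\left(\left(-21\right) \left(-47\right) + 72\right) + H{\left(224,-147 \right)}} = \sqrt{\left(\left(-21\right) \left(-47\right) + 72\right) - 147 \left(-1 + 224\right)} = \sqrt{\left(987 + 72\right) - 32781} = \sqrt{1059 - 32781} = \sqrt{-31722} = i \sqrt{31722}$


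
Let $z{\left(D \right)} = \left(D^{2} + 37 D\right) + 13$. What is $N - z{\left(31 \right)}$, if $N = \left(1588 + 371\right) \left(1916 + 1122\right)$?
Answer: $5949321$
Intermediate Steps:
$N = 5951442$ ($N = 1959 \cdot 3038 = 5951442$)
$z{\left(D \right)} = 13 + D^{2} + 37 D$
$N - z{\left(31 \right)} = 5951442 - \left(13 + 31^{2} + 37 \cdot 31\right) = 5951442 - \left(13 + 961 + 1147\right) = 5951442 - 2121 = 5949321$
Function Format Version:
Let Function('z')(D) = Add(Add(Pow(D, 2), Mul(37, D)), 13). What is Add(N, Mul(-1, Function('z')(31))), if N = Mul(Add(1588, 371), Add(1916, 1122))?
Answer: 5949321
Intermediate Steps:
N = 5951442 (N = Mul(1959, 3038) = 5951442)
Function('z')(D) = Add(13, Pow(D, 2), Mul(37, D))
Add(N, Mul(-1, Function('z')(31))) = Add(5951442, Mul(-1, Add(13, Pow(31, 2), Mul(37, 31)))) = Add(5951442, Mul(-1, Add(13, 961, 1147))) = Add(5951442, Mul(-1, 2121)) = Add(5951442, -2121) = 5949321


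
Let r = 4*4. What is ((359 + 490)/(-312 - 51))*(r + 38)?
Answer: -15282/121 ≈ -126.30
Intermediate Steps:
r = 16
((359 + 490)/(-312 - 51))*(r + 38) = ((359 + 490)/(-312 - 51))*(16 + 38) = (849/(-363))*54 = (849*(-1/363))*54 = -283/121*54 = -15282/121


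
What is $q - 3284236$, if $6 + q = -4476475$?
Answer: $-7760717$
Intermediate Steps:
$q = -4476481$ ($q = -6 - 4476475 = -4476481$)
$q - 3284236 = -4476481 - 3284236 = -7760717$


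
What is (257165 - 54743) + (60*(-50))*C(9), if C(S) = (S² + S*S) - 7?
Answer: -262578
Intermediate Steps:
C(S) = -7 + 2*S² (C(S) = (S² + S²) - 7 = 2*S² - 7 = -7 + 2*S²)
(257165 - 54743) + (60*(-50))*C(9) = (257165 - 54743) + (60*(-50))*(-7 + 2*9²) = 202422 - 3000*(-7 + 2*81) = 202422 - 3000*(-7 + 162) = 202422 - 3000*155 = 202422 - 465000 = -262578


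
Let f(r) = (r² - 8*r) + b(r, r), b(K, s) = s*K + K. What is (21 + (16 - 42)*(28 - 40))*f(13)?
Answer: 82251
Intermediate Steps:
b(K, s) = K + K*s (b(K, s) = K*s + K = K + K*s)
f(r) = r² - 8*r + r*(1 + r) (f(r) = (r² - 8*r) + r*(1 + r) = r² - 8*r + r*(1 + r))
(21 + (16 - 42)*(28 - 40))*f(13) = (21 + (16 - 42)*(28 - 40))*(13*(-7 + 2*13)) = (21 - 26*(-12))*(13*(-7 + 26)) = (21 + 312)*(13*19) = 333*247 = 82251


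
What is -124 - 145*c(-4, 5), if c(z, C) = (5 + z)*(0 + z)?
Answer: 456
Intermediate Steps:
c(z, C) = z*(5 + z) (c(z, C) = (5 + z)*z = z*(5 + z))
-124 - 145*c(-4, 5) = -124 - (-580)*(5 - 4) = -124 - (-580) = -124 - 145*(-4) = -124 + 580 = 456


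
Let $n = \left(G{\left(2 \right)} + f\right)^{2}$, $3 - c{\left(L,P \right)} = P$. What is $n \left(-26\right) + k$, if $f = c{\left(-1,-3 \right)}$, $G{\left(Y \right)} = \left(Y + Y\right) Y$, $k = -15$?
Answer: $-5111$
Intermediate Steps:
$c{\left(L,P \right)} = 3 - P$
$G{\left(Y \right)} = 2 Y^{2}$ ($G{\left(Y \right)} = 2 Y Y = 2 Y^{2}$)
$f = 6$ ($f = 3 - -3 = 3 + 3 = 6$)
$n = 196$ ($n = \left(2 \cdot 2^{2} + 6\right)^{2} = \left(2 \cdot 4 + 6\right)^{2} = \left(8 + 6\right)^{2} = 14^{2} = 196$)
$n \left(-26\right) + k = 196 \left(-26\right) - 15 = -5096 - 15 = -5111$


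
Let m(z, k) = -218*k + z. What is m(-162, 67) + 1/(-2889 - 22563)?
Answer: -375875137/25452 ≈ -14768.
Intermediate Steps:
m(z, k) = z - 218*k
m(-162, 67) + 1/(-2889 - 22563) = (-162 - 218*67) + 1/(-2889 - 22563) = (-162 - 14606) + 1/(-25452) = -14768 - 1/25452 = -375875137/25452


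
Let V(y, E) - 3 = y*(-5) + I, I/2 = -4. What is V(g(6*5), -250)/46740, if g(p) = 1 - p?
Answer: 7/2337 ≈ 0.0029953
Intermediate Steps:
I = -8 (I = 2*(-4) = -8)
V(y, E) = -5 - 5*y (V(y, E) = 3 + (y*(-5) - 8) = 3 + (-5*y - 8) = 3 + (-8 - 5*y) = -5 - 5*y)
V(g(6*5), -250)/46740 = (-5 - 5*(1 - 6*5))/46740 = (-5 - 5*(1 - 1*30))*(1/46740) = (-5 - 5*(1 - 30))*(1/46740) = (-5 - 5*(-29))*(1/46740) = (-5 + 145)*(1/46740) = 140*(1/46740) = 7/2337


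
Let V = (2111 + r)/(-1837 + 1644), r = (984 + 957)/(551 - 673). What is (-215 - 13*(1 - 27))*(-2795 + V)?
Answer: -8126200533/23546 ≈ -3.4512e+5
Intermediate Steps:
r = -1941/122 (r = 1941/(-122) = 1941*(-1/122) = -1941/122 ≈ -15.910)
V = -255601/23546 (V = (2111 - 1941/122)/(-1837 + 1644) = (255601/122)/(-193) = (255601/122)*(-1/193) = -255601/23546 ≈ -10.855)
(-215 - 13*(1 - 27))*(-2795 + V) = (-215 - 13*(1 - 27))*(-2795 - 255601/23546) = (-215 - 13*(-26))*(-66066671/23546) = (-215 + 338)*(-66066671/23546) = 123*(-66066671/23546) = -8126200533/23546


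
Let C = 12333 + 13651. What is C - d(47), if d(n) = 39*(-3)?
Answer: 26101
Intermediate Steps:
C = 25984
d(n) = -117
C - d(47) = 25984 - 1*(-117) = 25984 + 117 = 26101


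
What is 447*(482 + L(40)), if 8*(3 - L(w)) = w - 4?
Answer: 429567/2 ≈ 2.1478e+5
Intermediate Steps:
L(w) = 7/2 - w/8 (L(w) = 3 - (w - 4)/8 = 3 - (-4 + w)/8 = 3 + (½ - w/8) = 7/2 - w/8)
447*(482 + L(40)) = 447*(482 + (7/2 - ⅛*40)) = 447*(482 + (7/2 - 5)) = 447*(482 - 3/2) = 447*(961/2) = 429567/2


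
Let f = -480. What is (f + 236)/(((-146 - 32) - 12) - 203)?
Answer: 244/393 ≈ 0.62086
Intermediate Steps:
(f + 236)/(((-146 - 32) - 12) - 203) = (-480 + 236)/(((-146 - 32) - 12) - 203) = -244/((-178 - 12) - 203) = -244/(-190 - 203) = -244/(-393) = -244*(-1/393) = 244/393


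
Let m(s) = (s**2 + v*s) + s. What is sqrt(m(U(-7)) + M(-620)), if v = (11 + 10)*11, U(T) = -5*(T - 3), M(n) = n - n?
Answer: 10*sqrt(141) ≈ 118.74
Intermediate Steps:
M(n) = 0
U(T) = 15 - 5*T (U(T) = -5*(-3 + T) = 15 - 5*T)
v = 231 (v = 21*11 = 231)
m(s) = s**2 + 232*s (m(s) = (s**2 + 231*s) + s = s**2 + 232*s)
sqrt(m(U(-7)) + M(-620)) = sqrt((15 - 5*(-7))*(232 + (15 - 5*(-7))) + 0) = sqrt((15 + 35)*(232 + (15 + 35)) + 0) = sqrt(50*(232 + 50) + 0) = sqrt(50*282 + 0) = sqrt(14100 + 0) = sqrt(14100) = 10*sqrt(141)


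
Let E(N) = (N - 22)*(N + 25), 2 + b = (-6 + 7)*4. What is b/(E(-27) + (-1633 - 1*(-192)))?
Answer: -2/1343 ≈ -0.0014892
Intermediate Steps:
b = 2 (b = -2 + (-6 + 7)*4 = -2 + 1*4 = -2 + 4 = 2)
E(N) = (-22 + N)*(25 + N)
b/(E(-27) + (-1633 - 1*(-192))) = 2/((-550 + (-27)**2 + 3*(-27)) + (-1633 - 1*(-192))) = 2/((-550 + 729 - 81) + (-1633 + 192)) = 2/(98 - 1441) = 2/(-1343) = 2*(-1/1343) = -2/1343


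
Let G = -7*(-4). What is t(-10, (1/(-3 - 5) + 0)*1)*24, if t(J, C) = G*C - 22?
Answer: -612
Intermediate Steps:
G = 28
t(J, C) = -22 + 28*C (t(J, C) = 28*C - 22 = -22 + 28*C)
t(-10, (1/(-3 - 5) + 0)*1)*24 = (-22 + 28*((1/(-3 - 5) + 0)*1))*24 = (-22 + 28*((1/(-8) + 0)*1))*24 = (-22 + 28*((-⅛ + 0)*1))*24 = (-22 + 28*(-⅛*1))*24 = (-22 + 28*(-⅛))*24 = (-22 - 7/2)*24 = -51/2*24 = -612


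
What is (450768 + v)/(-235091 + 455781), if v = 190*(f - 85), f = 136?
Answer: 230229/110345 ≈ 2.0864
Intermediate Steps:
v = 9690 (v = 190*(136 - 85) = 190*51 = 9690)
(450768 + v)/(-235091 + 455781) = (450768 + 9690)/(-235091 + 455781) = 460458/220690 = 460458*(1/220690) = 230229/110345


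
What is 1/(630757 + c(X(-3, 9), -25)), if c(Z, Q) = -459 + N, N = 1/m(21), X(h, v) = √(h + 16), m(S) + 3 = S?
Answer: 18/11345365 ≈ 1.5866e-6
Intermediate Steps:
m(S) = -3 + S
X(h, v) = √(16 + h)
N = 1/18 (N = 1/(-3 + 21) = 1/18 ≈ 0.055556)
c(Z, Q) = -8261/18 (c(Z, Q) = -459 + 1/18 = -8261/18)
1/(630757 + c(X(-3, 9), -25)) = 1/(630757 - 8261/18) = 1/(11345365/18) = 18/11345365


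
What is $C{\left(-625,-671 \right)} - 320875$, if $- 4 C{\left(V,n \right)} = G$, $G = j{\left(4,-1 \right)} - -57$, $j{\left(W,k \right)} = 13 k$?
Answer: $-320886$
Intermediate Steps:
$G = 44$ ($G = 13 \left(-1\right) - -57 = -13 + 57 = 44$)
$C{\left(V,n \right)} = -11$ ($C{\left(V,n \right)} = \left(- \frac{1}{4}\right) 44 = -11$)
$C{\left(-625,-671 \right)} - 320875 = -11 - 320875 = -320886$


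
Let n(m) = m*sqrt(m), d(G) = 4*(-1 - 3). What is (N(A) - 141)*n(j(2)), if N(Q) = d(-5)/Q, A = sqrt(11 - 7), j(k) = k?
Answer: -298*sqrt(2) ≈ -421.44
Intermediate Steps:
d(G) = -16 (d(G) = 4*(-4) = -16)
n(m) = m**(3/2)
A = 2 (A = sqrt(4) = 2)
N(Q) = -16/Q
(N(A) - 141)*n(j(2)) = (-16/2 - 141)*2**(3/2) = (-16*1/2 - 141)*(2*sqrt(2)) = (-8 - 141)*(2*sqrt(2)) = -298*sqrt(2)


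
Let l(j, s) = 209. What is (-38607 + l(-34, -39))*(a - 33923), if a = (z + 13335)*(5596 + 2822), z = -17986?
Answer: 1504665602318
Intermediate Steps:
a = -39152118 (a = (-17986 + 13335)*(5596 + 2822) = -4651*8418 = -39152118)
(-38607 + l(-34, -39))*(a - 33923) = (-38607 + 209)*(-39152118 - 33923) = -38398*(-39186041) = 1504665602318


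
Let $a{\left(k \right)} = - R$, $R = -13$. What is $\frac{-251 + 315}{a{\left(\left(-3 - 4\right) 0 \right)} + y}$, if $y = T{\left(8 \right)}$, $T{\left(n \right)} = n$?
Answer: $\frac{64}{21} \approx 3.0476$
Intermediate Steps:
$a{\left(k \right)} = 13$ ($a{\left(k \right)} = \left(-1\right) \left(-13\right) = 13$)
$y = 8$
$\frac{-251 + 315}{a{\left(\left(-3 - 4\right) 0 \right)} + y} = \frac{-251 + 315}{13 + 8} = \frac{64}{21}$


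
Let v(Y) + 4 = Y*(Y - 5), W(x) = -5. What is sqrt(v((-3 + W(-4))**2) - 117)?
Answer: sqrt(3655) ≈ 60.457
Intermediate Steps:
v(Y) = -4 + Y*(-5 + Y) (v(Y) = -4 + Y*(Y - 5) = -4 + Y*(-5 + Y))
sqrt(v((-3 + W(-4))**2) - 117) = sqrt((-4 + ((-3 - 5)**2)**2 - 5*(-3 - 5)**2) - 117) = sqrt((-4 + ((-8)**2)**2 - 5*(-8)**2) - 117) = sqrt((-4 + 64**2 - 5*64) - 117) = sqrt((-4 + 4096 - 320) - 117) = sqrt(3772 - 117) = sqrt(3655)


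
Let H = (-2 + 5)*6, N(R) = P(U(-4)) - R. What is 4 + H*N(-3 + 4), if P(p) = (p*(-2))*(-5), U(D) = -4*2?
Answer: -1454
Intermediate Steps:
U(D) = -8
P(p) = 10*p (P(p) = -2*p*(-5) = 10*p)
N(R) = -80 - R (N(R) = 10*(-8) - R = -80 - R)
H = 18 (H = 3*6 = 18)
4 + H*N(-3 + 4) = 4 + 18*(-80 - (-3 + 4)) = 4 + 18*(-80 - 1*1) = 4 + 18*(-80 - 1) = 4 + 18*(-81) = 4 - 1458 = -1454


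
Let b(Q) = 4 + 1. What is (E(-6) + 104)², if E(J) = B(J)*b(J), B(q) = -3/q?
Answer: 45369/4 ≈ 11342.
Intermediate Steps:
b(Q) = 5
E(J) = -15/J (E(J) = -3/J*5 = -15/J)
(E(-6) + 104)² = (-15/(-6) + 104)² = (-15*(-⅙) + 104)² = (5/2 + 104)² = (213/2)² = 45369/4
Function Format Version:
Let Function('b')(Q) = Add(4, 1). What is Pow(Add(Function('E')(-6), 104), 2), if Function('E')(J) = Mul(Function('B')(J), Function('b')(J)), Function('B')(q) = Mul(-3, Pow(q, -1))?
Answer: Rational(45369, 4) ≈ 11342.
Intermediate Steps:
Function('b')(Q) = 5
Function('E')(J) = Mul(-15, Pow(J, -1)) (Function('E')(J) = Mul(Mul(-3, Pow(J, -1)), 5) = Mul(-15, Pow(J, -1)))
Pow(Add(Function('E')(-6), 104), 2) = Pow(Add(Mul(-15, Pow(-6, -1)), 104), 2) = Pow(Add(Mul(-15, Rational(-1, 6)), 104), 2) = Pow(Add(Rational(5, 2), 104), 2) = Pow(Rational(213, 2), 2) = Rational(45369, 4)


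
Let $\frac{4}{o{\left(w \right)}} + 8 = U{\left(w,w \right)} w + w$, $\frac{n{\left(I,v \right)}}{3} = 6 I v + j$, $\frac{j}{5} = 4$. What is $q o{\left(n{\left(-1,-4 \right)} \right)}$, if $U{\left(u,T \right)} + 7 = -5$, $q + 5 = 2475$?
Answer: $- \frac{494}{73} \approx -6.7671$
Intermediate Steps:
$q = 2470$ ($q = -5 + 2475 = 2470$)
$j = 20$ ($j = 5 \cdot 4 = 20$)
$U{\left(u,T \right)} = -12$ ($U{\left(u,T \right)} = -7 - 5 = -12$)
$n{\left(I,v \right)} = 60 + 18 I v$ ($n{\left(I,v \right)} = 3 \left(6 I v + 20\right) = 3 \left(20 + 6 I v\right) = 60 + 18 I v$)
$o{\left(w \right)} = \frac{4}{-8 - 11 w}$ ($o{\left(w \right)} = \frac{4}{-8 + \left(- 12 w + w\right)} = \frac{4}{-8 - 11 w}$)
$q o{\left(n{\left(-1,-4 \right)} \right)} = 2470 \frac{4}{-8 - 11 \left(60 + 18 \left(-1\right) \left(-4\right)\right)} = 2470 \frac{4}{-8 - 11 \left(60 + 72\right)} = 2470 \frac{4}{-8 - 1452} = 2470 \frac{4}{-1460} = 2470 \cdot 4 \left(- \frac{1}{1460}\right) = 2470 \left(- \frac{1}{365}\right) = - \frac{494}{73}$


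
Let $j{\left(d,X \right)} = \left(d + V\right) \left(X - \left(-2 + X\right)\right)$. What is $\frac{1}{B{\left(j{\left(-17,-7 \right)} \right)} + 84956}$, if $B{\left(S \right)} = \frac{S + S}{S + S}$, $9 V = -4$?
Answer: $\frac{1}{84957} \approx 1.1771 \cdot 10^{-5}$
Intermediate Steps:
$V = - \frac{4}{9}$ ($V = \frac{1}{9} \left(-4\right) = - \frac{4}{9} \approx -0.44444$)
$j{\left(d,X \right)} = - \frac{8}{9} + 2 d$ ($j{\left(d,X \right)} = \left(d - \frac{4}{9}\right) \left(X - \left(-2 + X\right)\right) = \left(- \frac{4}{9} + d\right) 2 = - \frac{8}{9} + 2 d$)
$B{\left(S \right)} = 1$ ($B{\left(S \right)} = \frac{2 S}{2 S} = 2 S \frac{1}{2 S} = 1$)
$\frac{1}{B{\left(j{\left(-17,-7 \right)} \right)} + 84956} = \frac{1}{1 + 84956} = \frac{1}{84957}$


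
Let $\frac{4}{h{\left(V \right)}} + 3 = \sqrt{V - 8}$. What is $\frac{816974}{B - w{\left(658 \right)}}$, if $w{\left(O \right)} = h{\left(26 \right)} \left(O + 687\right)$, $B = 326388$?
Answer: $\frac{4811831913}{1911688286} + \frac{53169195 \sqrt{2}}{3823376572} \approx 2.5367$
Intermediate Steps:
$h{\left(V \right)} = \frac{4}{-3 + \sqrt{-8 + V}}$ ($h{\left(V \right)} = \frac{4}{-3 + \sqrt{V - 8}} = \frac{4}{-3 + \sqrt{-8 + V}}$)
$w{\left(O \right)} = \frac{4 \left(687 + O\right)}{-3 + 3 \sqrt{2}}$ ($w{\left(O \right)} = \frac{4}{-3 + \sqrt{-8 + 26}} \left(O + 687\right) = \frac{4}{-3 + \sqrt{18}} \left(687 + O\right) = \frac{4}{-3 + 3 \sqrt{2}} \left(687 + O\right) = \frac{4 \left(687 + O\right)}{-3 + 3 \sqrt{2}}$)
$\frac{816974}{B - w{\left(658 \right)}} = \frac{816974}{326388 - \left(916 + 916 \sqrt{2} + \frac{4}{3} \cdot 658 + \frac{4}{3} \cdot 658 \sqrt{2}\right)} = \frac{816974}{326388 - \left(916 + 916 \sqrt{2} + \frac{2632}{3} + \frac{2632 \sqrt{2}}{3}\right)} = \frac{816974}{326388 - \left(\frac{5380}{3} + \frac{5380 \sqrt{2}}{3}\right)} = \frac{816974}{\frac{973784}{3} - \frac{5380 \sqrt{2}}{3}}$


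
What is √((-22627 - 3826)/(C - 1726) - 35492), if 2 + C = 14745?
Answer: I*√6014190059889/13017 ≈ 188.4*I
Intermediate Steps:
C = 14743 (C = -2 + 14745 = 14743)
√((-22627 - 3826)/(C - 1726) - 35492) = √((-22627 - 3826)/(14743 - 1726) - 35492) = √(-26453/13017 - 35492) = √(-462025817/13017) = I*√6014190059889/13017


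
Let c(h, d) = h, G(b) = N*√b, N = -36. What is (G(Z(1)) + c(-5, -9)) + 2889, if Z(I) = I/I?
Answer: 2848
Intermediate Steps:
Z(I) = 1
G(b) = -36*√b
(G(Z(1)) + c(-5, -9)) + 2889 = (-36*√1 - 5) + 2889 = (-36*1 - 5) + 2889 = (-36 - 5) + 2889 = -41 + 2889 = 2848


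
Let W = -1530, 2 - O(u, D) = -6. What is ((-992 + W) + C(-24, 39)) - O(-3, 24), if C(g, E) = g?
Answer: -2554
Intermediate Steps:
O(u, D) = 8 (O(u, D) = 2 - 1*(-6) = 2 + 6 = 8)
((-992 + W) + C(-24, 39)) - O(-3, 24) = ((-992 - 1530) - 24) - 1*8 = (-2522 - 24) - 8 = -2546 - 8 = -2554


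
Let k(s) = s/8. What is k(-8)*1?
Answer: -1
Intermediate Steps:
k(s) = s/8 (k(s) = s*(⅛) = s/8)
k(-8)*1 = ((⅛)*(-8))*1 = -1*1 = -1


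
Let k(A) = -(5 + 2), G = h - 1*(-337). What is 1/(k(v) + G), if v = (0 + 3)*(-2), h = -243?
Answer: 1/87 ≈ 0.011494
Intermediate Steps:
v = -6 (v = 3*(-2) = -6)
G = 94 (G = -243 - 1*(-337) = -243 + 337 = 94)
k(A) = -7 (k(A) = -1*7 = -7)
1/(k(v) + G) = 1/(-7 + 94) = 1/87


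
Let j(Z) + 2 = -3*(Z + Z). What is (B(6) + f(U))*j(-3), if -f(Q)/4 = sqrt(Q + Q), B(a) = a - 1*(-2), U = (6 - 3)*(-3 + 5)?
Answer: 128 - 128*sqrt(3) ≈ -93.703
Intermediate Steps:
U = 6 (U = 3*2 = 6)
B(a) = 2 + a (B(a) = a + 2 = 2 + a)
f(Q) = -4*sqrt(2)*sqrt(Q) (f(Q) = -4*sqrt(Q + Q) = -4*sqrt(2)*sqrt(Q))
j(Z) = -2 - 6*Z (j(Z) = -2 - 3*(Z + Z) = -2 - 6*Z)
(B(6) + f(U))*j(-3) = ((2 + 6) - 4*sqrt(2)*sqrt(6))*(-2 - 6*(-3)) = (8 - 8*sqrt(3))*(-2 + 18) = (8 - 8*sqrt(3))*16 = 128 - 128*sqrt(3)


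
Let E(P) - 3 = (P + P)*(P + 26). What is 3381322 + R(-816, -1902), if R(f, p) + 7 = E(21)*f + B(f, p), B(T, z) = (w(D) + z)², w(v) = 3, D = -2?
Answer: 5374284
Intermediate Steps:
B(T, z) = (3 + z)²
E(P) = 3 + 2*P*(26 + P) (E(P) = 3 + (P + P)*(P + 26) = 3 + (2*P)*(26 + P) = 3 + 2*P*(26 + P))
R(f, p) = -7 + (3 + p)² + 1977*f (R(f, p) = -7 + ((3 + 2*21² + 52*21)*f + (3 + p)²) = -7 + ((3 + 2*441 + 1092)*f + (3 + p)²) = -7 + ((3 + 882 + 1092)*f + (3 + p)²) = -7 + (1977*f + (3 + p)²) = -7 + ((3 + p)² + 1977*f) = -7 + (3 + p)² + 1977*f)
3381322 + R(-816, -1902) = 3381322 + (-7 + (3 - 1902)² + 1977*(-816)) = 3381322 + (-7 + (-1899)² - 1613232) = 3381322 + (-7 + 3606201 - 1613232) = 3381322 + 1992962 = 5374284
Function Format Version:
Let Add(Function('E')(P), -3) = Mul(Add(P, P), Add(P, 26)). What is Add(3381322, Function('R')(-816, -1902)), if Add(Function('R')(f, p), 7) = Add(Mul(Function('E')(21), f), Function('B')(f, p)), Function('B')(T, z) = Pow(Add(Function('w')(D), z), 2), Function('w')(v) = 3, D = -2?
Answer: 5374284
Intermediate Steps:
Function('B')(T, z) = Pow(Add(3, z), 2)
Function('E')(P) = Add(3, Mul(2, P, Add(26, P))) (Function('E')(P) = Add(3, Mul(Add(P, P), Add(P, 26))) = Add(3, Mul(Mul(2, P), Add(26, P))) = Add(3, Mul(2, P, Add(26, P))))
Function('R')(f, p) = Add(-7, Pow(Add(3, p), 2), Mul(1977, f)) (Function('R')(f, p) = Add(-7, Add(Mul(Add(3, Mul(2, Pow(21, 2)), Mul(52, 21)), f), Pow(Add(3, p), 2))) = Add(-7, Add(Mul(Add(3, Mul(2, 441), 1092), f), Pow(Add(3, p), 2))) = Add(-7, Add(Mul(Add(3, 882, 1092), f), Pow(Add(3, p), 2))) = Add(-7, Add(Mul(1977, f), Pow(Add(3, p), 2))) = Add(-7, Add(Pow(Add(3, p), 2), Mul(1977, f))) = Add(-7, Pow(Add(3, p), 2), Mul(1977, f)))
Add(3381322, Function('R')(-816, -1902)) = Add(3381322, Add(-7, Pow(Add(3, -1902), 2), Mul(1977, -816))) = Add(3381322, Add(-7, Pow(-1899, 2), -1613232)) = Add(3381322, Add(-7, 3606201, -1613232)) = Add(3381322, 1992962) = 5374284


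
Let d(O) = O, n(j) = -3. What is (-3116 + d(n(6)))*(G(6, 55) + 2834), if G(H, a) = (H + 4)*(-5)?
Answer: -8683296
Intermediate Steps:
G(H, a) = -20 - 5*H (G(H, a) = (4 + H)*(-5) = -20 - 5*H)
(-3116 + d(n(6)))*(G(6, 55) + 2834) = (-3116 - 3)*((-20 - 5*6) + 2834) = -3119*((-20 - 30) + 2834) = -3119*(-50 + 2834) = -3119*2784 = -8683296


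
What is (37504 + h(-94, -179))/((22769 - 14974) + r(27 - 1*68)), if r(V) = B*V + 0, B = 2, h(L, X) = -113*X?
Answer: 57731/7713 ≈ 7.4849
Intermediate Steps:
r(V) = 2*V (r(V) = 2*V + 0 = 2*V)
(37504 + h(-94, -179))/((22769 - 14974) + r(27 - 1*68)) = (37504 - 113*(-179))/((22769 - 14974) + 2*(27 - 1*68)) = (37504 + 20227)/(7795 + 2*(27 - 68)) = 57731/(7795 + 2*(-41)) = 57731/(7795 - 82) = 57731/7713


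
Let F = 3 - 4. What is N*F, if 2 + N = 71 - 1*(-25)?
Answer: -94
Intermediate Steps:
N = 94 (N = -2 + (71 - 1*(-25)) = -2 + (71 + 25) = -2 + 96 = 94)
F = -1
N*F = 94*(-1) = -94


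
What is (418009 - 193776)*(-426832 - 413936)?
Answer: -188527930944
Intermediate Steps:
(418009 - 193776)*(-426832 - 413936) = 224233*(-840768) = -188527930944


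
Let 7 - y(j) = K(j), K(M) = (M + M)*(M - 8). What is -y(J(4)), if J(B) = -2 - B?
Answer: 161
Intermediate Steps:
K(M) = 2*M*(-8 + M) (K(M) = (2*M)*(-8 + M) = 2*M*(-8 + M))
y(j) = 7 - 2*j*(-8 + j)
-y(J(4)) = -(7 - 2*(-2 - 1*4)*(-8 + (-2 - 1*4))) = -(7 - 2*(-2 - 4)*(-8 + (-2 - 4))) = -(7 - 2*(-6)*(-8 - 6)) = -(7 - 2*(-6)*(-14)) = -(7 - 168) = -1*(-161) = 161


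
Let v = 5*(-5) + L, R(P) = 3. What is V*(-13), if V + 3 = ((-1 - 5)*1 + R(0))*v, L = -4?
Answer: -1092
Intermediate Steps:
v = -29 (v = 5*(-5) - 4 = -25 - 4 = -29)
V = 84 (V = -3 + ((-1 - 5)*1 + 3)*(-29) = -3 + (-6*1 + 3)*(-29) = -3 + (-6 + 3)*(-29) = -3 - 3*(-29) = -3 + 87 = 84)
V*(-13) = 84*(-13) = -1092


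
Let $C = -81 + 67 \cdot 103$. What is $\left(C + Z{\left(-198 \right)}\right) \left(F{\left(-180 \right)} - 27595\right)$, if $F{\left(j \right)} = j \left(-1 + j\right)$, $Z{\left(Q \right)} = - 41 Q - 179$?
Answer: $73573615$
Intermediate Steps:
$Z{\left(Q \right)} = -179 - 41 Q$
$C = 6820$ ($C = -81 + 6901 = 6820$)
$\left(C + Z{\left(-198 \right)}\right) \left(F{\left(-180 \right)} - 27595\right) = \left(6820 - -7939\right) \left(- 180 \left(-1 - 180\right) - 27595\right) = \left(6820 + \left(-179 + 8118\right)\right) \left(\left(-180\right) \left(-181\right) - 27595\right) = \left(6820 + 7939\right) \left(32580 - 27595\right) = 14759 \cdot 4985 = 73573615$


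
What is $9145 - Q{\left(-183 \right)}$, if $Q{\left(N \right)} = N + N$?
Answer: $9511$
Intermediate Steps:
$Q{\left(N \right)} = 2 N$
$9145 - Q{\left(-183 \right)} = 9145 - 2 \left(-183\right) = 9145 - -366 = 9145 + 366 = 9511$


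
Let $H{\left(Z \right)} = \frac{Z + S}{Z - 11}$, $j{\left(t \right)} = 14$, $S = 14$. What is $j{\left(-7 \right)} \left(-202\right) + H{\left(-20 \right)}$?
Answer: $- \frac{87662}{31} \approx -2827.8$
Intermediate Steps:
$H{\left(Z \right)} = \frac{14 + Z}{-11 + Z}$ ($H{\left(Z \right)} = \frac{Z + 14}{Z - 11} = \frac{14 + Z}{-11 + Z}$)
$j{\left(-7 \right)} \left(-202\right) + H{\left(-20 \right)} = 14 \left(-202\right) + \frac{14 - 20}{-11 - 20} = -2828 + \frac{1}{-31} \left(-6\right) = -2828 - - \frac{6}{31} = -2828 + \frac{6}{31} = - \frac{87662}{31}$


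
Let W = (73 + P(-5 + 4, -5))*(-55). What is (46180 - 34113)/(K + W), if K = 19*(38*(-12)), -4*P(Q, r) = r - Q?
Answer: -12067/12734 ≈ -0.94762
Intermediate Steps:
P(Q, r) = -r/4 + Q/4 (P(Q, r) = -(r - Q)/4 = -r/4 + Q/4)
W = -4070 (W = (73 + (-¼*(-5) + (-5 + 4)/4))*(-55) = (73 + (5/4 + (¼)*(-1)))*(-55) = (73 + (5/4 - ¼))*(-55) = (73 + 1)*(-55) = 74*(-55) = -4070)
K = -8664 (K = 19*(-456) = -8664)
(46180 - 34113)/(K + W) = (46180 - 34113)/(-8664 - 4070) = 12067/(-12734) = 12067*(-1/12734) = -12067/12734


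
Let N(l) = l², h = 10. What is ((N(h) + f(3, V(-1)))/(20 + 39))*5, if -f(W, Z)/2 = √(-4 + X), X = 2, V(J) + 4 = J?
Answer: 500/59 - 10*I*√2/59 ≈ 8.4746 - 0.2397*I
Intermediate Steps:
V(J) = -4 + J
f(W, Z) = -2*I*√2 (f(W, Z) = -2*√(-4 + 2) = -2*I*√2)
((N(h) + f(3, V(-1)))/(20 + 39))*5 = ((10² - 2*I*√2)/(20 + 39))*5 = ((100 - 2*I*√2)/59)*5 = ((100 - 2*I*√2)*(1/59))*5 = (100/59 - 2*I*√2/59)*5 = 500/59 - 10*I*√2/59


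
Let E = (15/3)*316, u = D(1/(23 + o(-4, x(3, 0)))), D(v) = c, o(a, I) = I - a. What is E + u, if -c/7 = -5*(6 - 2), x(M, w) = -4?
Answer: 1720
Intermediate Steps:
c = 140 (c = -(-35)*(6 - 2) = -(-35)*4 = -7*(-20) = 140)
D(v) = 140
u = 140
E = 1580 (E = (15*(⅓))*316 = 5*316 = 1580)
E + u = 1580 + 140 = 1720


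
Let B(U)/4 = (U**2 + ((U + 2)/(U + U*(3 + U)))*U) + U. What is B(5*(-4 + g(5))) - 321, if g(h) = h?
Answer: -1781/9 ≈ -197.89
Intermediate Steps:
B(U) = 4*U + 4*U**2 + 4*U*(2 + U)/(U + U*(3 + U)) (B(U) = 4*((U**2 + ((U + 2)/(U + U*(3 + U)))*U) + U) = 4*((U**2 + ((2 + U)/(U + U*(3 + U)))*U) + U) = 4*((U**2 + U*(2 + U)/(U + U*(3 + U))) + U) = 4*(U + U**2 + U*(2 + U)/(U + U*(3 + U))) = 4*U + 4*U**2 + 4*U*(2 + U)/(U + U*(3 + U)))
B(5*(-4 + g(5))) - 321 = 4*(2 + (5*(-4 + 5))**3 + 5*(5*(-4 + 5)) + 5*(5*(-4 + 5))**2)/(4 + 5*(-4 + 5)) - 321 = 4*(2 + (5*1)**3 + 5*(5*1) + 5*(5*1)**2)/(4 + 5*1) - 321 = 4*(2 + 5**3 + 5*5 + 5*5**2)/(4 + 5) - 321 = 4*(2 + 125 + 25 + 5*25)/9 - 321 = 4*(1/9)*(2 + 125 + 25 + 125) - 321 = 4*(1/9)*277 - 321 = 1108/9 - 321 = -1781/9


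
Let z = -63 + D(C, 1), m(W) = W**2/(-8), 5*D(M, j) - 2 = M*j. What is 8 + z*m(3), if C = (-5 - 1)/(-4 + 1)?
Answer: 3119/40 ≈ 77.975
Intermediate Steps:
C = 2 (C = -6/(-3) = -6*(-1/3) = 2)
D(M, j) = 2/5 + M*j/5 (D(M, j) = 2/5 + (M*j)/5 = 2/5 + M*j/5)
m(W) = -W**2/8 (m(W) = W**2*(-1/8) = -W**2/8)
z = -311/5 (z = -63 + (2/5 + (1/5)*2*1) = -63 + (2/5 + 2/5) = -63 + 4/5 = -311/5 ≈ -62.200)
8 + z*m(3) = 8 - (-311)*3**2/40 = 8 - (-311)*9/40 = 8 - 311/5*(-9/8) = 8 + 2799/40 = 3119/40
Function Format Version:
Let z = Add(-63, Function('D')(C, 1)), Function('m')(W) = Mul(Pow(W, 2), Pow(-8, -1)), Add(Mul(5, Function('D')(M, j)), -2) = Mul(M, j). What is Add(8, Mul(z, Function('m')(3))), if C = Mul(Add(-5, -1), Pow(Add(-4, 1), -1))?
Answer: Rational(3119, 40) ≈ 77.975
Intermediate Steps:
C = 2 (C = Mul(-6, Pow(-3, -1)) = Mul(-6, Rational(-1, 3)) = 2)
Function('D')(M, j) = Add(Rational(2, 5), Mul(Rational(1, 5), M, j)) (Function('D')(M, j) = Add(Rational(2, 5), Mul(Rational(1, 5), Mul(M, j))) = Add(Rational(2, 5), Mul(Rational(1, 5), M, j)))
Function('m')(W) = Mul(Rational(-1, 8), Pow(W, 2)) (Function('m')(W) = Mul(Pow(W, 2), Rational(-1, 8)) = Mul(Rational(-1, 8), Pow(W, 2)))
z = Rational(-311, 5) (z = Add(-63, Add(Rational(2, 5), Mul(Rational(1, 5), 2, 1))) = Add(-63, Add(Rational(2, 5), Rational(2, 5))) = Add(-63, Rational(4, 5)) = Rational(-311, 5) ≈ -62.200)
Add(8, Mul(z, Function('m')(3))) = Add(8, Mul(Rational(-311, 5), Mul(Rational(-1, 8), Pow(3, 2)))) = Add(8, Mul(Rational(-311, 5), Mul(Rational(-1, 8), 9))) = Add(8, Mul(Rational(-311, 5), Rational(-9, 8))) = Add(8, Rational(2799, 40)) = Rational(3119, 40)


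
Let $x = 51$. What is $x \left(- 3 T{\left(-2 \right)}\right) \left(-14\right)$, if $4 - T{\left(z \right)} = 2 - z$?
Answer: $0$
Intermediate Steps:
$T{\left(z \right)} = 2 + z$ ($T{\left(z \right)} = 4 - \left(2 - z\right) = 4 + \left(-2 + z\right) = 2 + z$)
$x \left(- 3 T{\left(-2 \right)}\right) \left(-14\right) = 51 \left(- 3 \left(2 - 2\right)\right) \left(-14\right) = 51 \left(\left(-3\right) 0\right) \left(-14\right) = 51 \cdot 0 \left(-14\right) = 0 \left(-14\right) = 0$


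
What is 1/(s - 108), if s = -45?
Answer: -1/153 ≈ -0.0065359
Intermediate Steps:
1/(s - 108) = 1/(-45 - 108) = 1/(-153) = -1/153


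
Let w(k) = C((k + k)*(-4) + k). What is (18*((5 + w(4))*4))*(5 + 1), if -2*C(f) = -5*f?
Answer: -28080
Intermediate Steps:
C(f) = 5*f/2 (C(f) = -(-5)*f/2 = 5*f/2)
w(k) = -35*k/2 (w(k) = 5*((k + k)*(-4) + k)/2 = 5*((2*k)*(-4) + k)/2 = 5*(-8*k + k)/2 = 5*(-7*k)/2 = -35*k/2)
(18*((5 + w(4))*4))*(5 + 1) = (18*((5 - 35/2*4)*4))*(5 + 1) = (18*((5 - 70)*4))*6 = (18*(-65*4))*6 = (18*(-260))*6 = -4680*6 = -28080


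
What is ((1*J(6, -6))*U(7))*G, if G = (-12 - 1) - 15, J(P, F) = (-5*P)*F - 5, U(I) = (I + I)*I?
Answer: -480200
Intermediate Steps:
U(I) = 2*I**2 (U(I) = (2*I)*I = 2*I**2)
J(P, F) = -5 - 5*F*P (J(P, F) = -5*F*P - 5 = -5 - 5*F*P)
G = -28 (G = -13 - 15 = -28)
((1*J(6, -6))*U(7))*G = ((1*(-5 - 5*(-6)*6))*(2*7**2))*(-28) = ((1*(-5 + 180))*(2*49))*(-28) = ((1*175)*98)*(-28) = (175*98)*(-28) = 17150*(-28) = -480200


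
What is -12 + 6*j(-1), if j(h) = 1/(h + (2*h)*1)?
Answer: -14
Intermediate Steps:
j(h) = 1/(3*h) (j(h) = 1/(h + 2*h) = 1/(3*h))
-12 + 6*j(-1) = -12 + 6*((1/3)/(-1)) = -12 + 6*((1/3)*(-1)) = -12 + 6*(-1/3) = -12 - 2 = -14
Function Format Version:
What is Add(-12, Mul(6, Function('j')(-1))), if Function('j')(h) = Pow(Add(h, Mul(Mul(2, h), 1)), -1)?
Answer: -14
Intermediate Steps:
Function('j')(h) = Mul(Rational(1, 3), Pow(h, -1)) (Function('j')(h) = Pow(Add(h, Mul(2, h)), -1) = Pow(Mul(3, h), -1) = Mul(Rational(1, 3), Pow(h, -1)))
Add(-12, Mul(6, Function('j')(-1))) = Add(-12, Mul(6, Mul(Rational(1, 3), Pow(-1, -1)))) = Add(-12, Mul(6, Mul(Rational(1, 3), -1))) = Add(-12, Mul(6, Rational(-1, 3))) = Add(-12, -2) = -14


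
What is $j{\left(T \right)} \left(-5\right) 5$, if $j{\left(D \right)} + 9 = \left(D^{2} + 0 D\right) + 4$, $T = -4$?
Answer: $-275$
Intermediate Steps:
$j{\left(D \right)} = -5 + D^{2}$ ($j{\left(D \right)} = -9 + \left(\left(D^{2} + 0 D\right) + 4\right) = -9 + \left(\left(D^{2} + 0\right) + 4\right) = -9 + \left(D^{2} + 4\right) = -9 + \left(4 + D^{2}\right) = -5 + D^{2}$)
$j{\left(T \right)} \left(-5\right) 5 = \left(-5 + \left(-4\right)^{2}\right) \left(-5\right) 5 = \left(-5 + 16\right) \left(-5\right) 5 = 11 \left(-5\right) 5 = \left(-55\right) 5 = -275$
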